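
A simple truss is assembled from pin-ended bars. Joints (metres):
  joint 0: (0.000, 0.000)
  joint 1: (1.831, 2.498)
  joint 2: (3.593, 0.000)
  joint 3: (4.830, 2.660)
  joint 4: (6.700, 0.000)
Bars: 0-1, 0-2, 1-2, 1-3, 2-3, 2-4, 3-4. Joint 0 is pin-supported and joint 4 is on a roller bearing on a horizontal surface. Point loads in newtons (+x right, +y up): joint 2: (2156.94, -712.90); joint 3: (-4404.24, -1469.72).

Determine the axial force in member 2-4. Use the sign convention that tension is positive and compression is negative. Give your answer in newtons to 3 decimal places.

-215.632

N=5 nodes, M=7 members, R=3 reactions → 2N=10, M+R=10
member 0 (0-1): L=3.0972, (cx,cy)=(0.5912,0.8065)
member 1 (0-2): L=3.5930, (cx,cy)=(1.0000,0.0000)
member 2 (1-2): L=3.0569, (cx,cy)=(0.5764,-0.8172)
member 3 (1-3): L=3.0034, (cx,cy)=(0.9985,0.0539)
member 4 (2-3): L=2.9336, (cx,cy)=(0.4217,0.9067)
member 5 (2-4): L=3.1070, (cx,cy)=(1.0000,0.0000)
member 6 (3-4): L=3.2515, (cx,cy)=(0.5751,-0.8181)
solve A·x = −loads:
  F[0-1] = -3086.4599 N (compression)
  F[0-2] = -422.6414 N (compression)
  F[1-2] = +2818.3129 N (tension)
  F[1-3] = -3454.1644 N (compression)
  F[2-3] = -1753.6652 N (compression)
  F[2-4] = -215.6325 N (compression)
  F[3-4] = +374.9397 N (tension)
  Rx@0 = +2247.3000 N
  Ry@0 = +2489.3485 N
  Ry@4 = -306.7285 N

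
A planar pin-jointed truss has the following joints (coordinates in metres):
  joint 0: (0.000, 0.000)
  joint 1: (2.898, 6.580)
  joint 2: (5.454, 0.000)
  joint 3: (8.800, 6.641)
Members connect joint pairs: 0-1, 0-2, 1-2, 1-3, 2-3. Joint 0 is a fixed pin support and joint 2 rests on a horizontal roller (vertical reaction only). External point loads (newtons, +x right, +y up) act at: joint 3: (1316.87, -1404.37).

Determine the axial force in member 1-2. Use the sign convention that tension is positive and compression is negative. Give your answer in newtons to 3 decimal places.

-2621.928

N=4 nodes, M=5 members, R=3 reactions → 2N=8, M+R=8
member 0 (0-1): L=7.1899, (cx,cy)=(0.4031,0.9152)
member 1 (0-2): L=5.4540, (cx,cy)=(1.0000,0.0000)
member 2 (1-2): L=7.0590, (cx,cy)=(0.3621,-0.9321)
member 3 (1-3): L=5.9023, (cx,cy)=(0.9999,0.0103)
member 4 (2-3): L=7.4363, (cx,cy)=(0.4500,0.8931)
solve A·x = −loads:
  F[0-1] = +2693.5337 N (tension)
  F[0-2] = +231.2012 N (tension)
  F[1-2] = -2621.9285 N (compression)
  F[1-3] = +2035.1535 N (tension)
  F[2-3] = -1596.1044 N (compression)
  Rx@0 = -1316.8700 N
  Ry@0 = -2465.0450 N
  Ry@2 = +3869.4150 N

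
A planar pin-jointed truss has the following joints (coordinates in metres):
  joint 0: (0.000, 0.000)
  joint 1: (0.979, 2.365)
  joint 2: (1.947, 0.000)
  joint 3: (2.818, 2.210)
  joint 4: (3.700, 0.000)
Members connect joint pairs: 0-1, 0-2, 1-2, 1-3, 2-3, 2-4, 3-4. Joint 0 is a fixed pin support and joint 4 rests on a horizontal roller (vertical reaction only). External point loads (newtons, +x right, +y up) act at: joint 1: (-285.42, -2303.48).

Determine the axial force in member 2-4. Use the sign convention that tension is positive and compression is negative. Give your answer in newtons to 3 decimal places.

170.434

N=5 nodes, M=7 members, R=3 reactions → 2N=10, M+R=10
member 0 (0-1): L=2.5596, (cx,cy)=(0.3825,0.9240)
member 1 (0-2): L=1.9470, (cx,cy)=(1.0000,0.0000)
member 2 (1-2): L=2.5554, (cx,cy)=(0.3788,-0.9255)
member 3 (1-3): L=1.8455, (cx,cy)=(0.9965,-0.0840)
member 4 (2-3): L=2.3754, (cx,cy)=(0.3667,0.9304)
member 5 (2-4): L=1.7530, (cx,cy)=(1.0000,0.0000)
member 6 (3-4): L=2.3795, (cx,cy)=(0.3707,-0.9288)
solve A·x = −loads:
  F[0-1] = -2030.8454 N (compression)
  F[0-2] = +491.3343 N (tension)
  F[1-2] = -431.5801 N (compression)
  F[1-3] = -329.0141 N (compression)
  F[2-3] = +429.3193 N (tension)
  F[2-4] = +170.4339 N (tension)
  F[3-4] = -459.8046 N (compression)
  Rx@0 = +285.4200 N
  Ry@0 = +1876.4290 N
  Ry@4 = +427.0510 N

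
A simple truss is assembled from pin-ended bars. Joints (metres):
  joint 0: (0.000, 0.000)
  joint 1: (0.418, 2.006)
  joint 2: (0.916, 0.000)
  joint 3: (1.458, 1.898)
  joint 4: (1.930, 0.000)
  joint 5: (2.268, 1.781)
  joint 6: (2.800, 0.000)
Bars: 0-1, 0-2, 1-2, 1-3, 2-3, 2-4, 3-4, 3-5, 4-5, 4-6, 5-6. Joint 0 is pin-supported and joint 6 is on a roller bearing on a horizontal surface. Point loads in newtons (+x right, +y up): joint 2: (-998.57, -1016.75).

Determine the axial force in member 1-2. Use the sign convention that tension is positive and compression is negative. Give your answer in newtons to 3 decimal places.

N=7 nodes, M=11 members, R=3 reactions → 2N=14, M+R=14
member 0 (0-1): L=2.0491, (cx,cy)=(0.2040,0.9790)
member 1 (0-2): L=0.9160, (cx,cy)=(1.0000,0.0000)
member 2 (1-2): L=2.0669, (cx,cy)=(0.2409,-0.9705)
member 3 (1-3): L=1.0456, (cx,cy)=(0.9947,-0.1033)
member 4 (2-3): L=1.9739, (cx,cy)=(0.2746,0.9616)
member 5 (2-4): L=1.0140, (cx,cy)=(1.0000,0.0000)
member 6 (3-4): L=1.9558, (cx,cy)=(0.2413,-0.9704)
member 7 (3-5): L=0.8184, (cx,cy)=(0.9897,-0.1430)
member 8 (4-5): L=1.8128, (cx,cy)=(0.1865,0.9825)
member 9 (4-6): L=0.8700, (cx,cy)=(1.0000,0.0000)
member 10 (5-6): L=1.8588, (cx,cy)=(0.2862,-0.9582)
solve A·x = −loads:
  F[0-1] = -698.8221 N (compression)
  F[0-2] = -856.0150 N (compression)
  F[1-2] = +739.2040 N (tension)
  F[1-3] = -322.3843 N (compression)
  F[2-3] = +311.2884 N (tension)
  F[2-4] = +235.1841 N (tension)
  F[3-4] = -319.2142 N (compression)
  F[3-5] = -159.7887 N (compression)
  F[4-5] = +315.3083 N (tension)
  F[4-6] = +99.3572 N (tension)
  F[5-6] = -347.1449 N (compression)
  Rx@0 = +998.5700 N
  Ry@0 = +684.1275 N
  Ry@6 = +332.6225 N

739.204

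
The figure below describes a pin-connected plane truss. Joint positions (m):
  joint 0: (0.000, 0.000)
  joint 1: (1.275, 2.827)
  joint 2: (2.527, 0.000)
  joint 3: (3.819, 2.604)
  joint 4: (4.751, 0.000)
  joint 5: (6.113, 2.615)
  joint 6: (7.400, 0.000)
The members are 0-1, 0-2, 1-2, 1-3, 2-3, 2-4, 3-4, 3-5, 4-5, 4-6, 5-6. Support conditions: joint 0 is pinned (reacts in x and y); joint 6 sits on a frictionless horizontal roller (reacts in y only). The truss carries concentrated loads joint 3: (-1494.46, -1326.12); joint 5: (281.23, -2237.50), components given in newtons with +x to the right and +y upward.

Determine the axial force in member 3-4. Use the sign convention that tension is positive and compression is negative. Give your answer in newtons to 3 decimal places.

135.913

N=7 nodes, M=11 members, R=3 reactions → 2N=14, M+R=14
member 0 (0-1): L=3.1012, (cx,cy)=(0.4111,0.9116)
member 1 (0-2): L=2.5270, (cx,cy)=(1.0000,0.0000)
member 2 (1-2): L=3.0918, (cx,cy)=(0.4049,-0.9143)
member 3 (1-3): L=2.5538, (cx,cy)=(0.9962,-0.0873)
member 4 (2-3): L=2.9069, (cx,cy)=(0.4445,0.8958)
member 5 (2-4): L=2.2240, (cx,cy)=(1.0000,0.0000)
member 6 (3-4): L=2.7658, (cx,cy)=(0.3370,-0.9415)
member 7 (3-5): L=2.2940, (cx,cy)=(1.0000,0.0048)
member 8 (4-5): L=2.9484, (cx,cy)=(0.4619,0.8869)
member 9 (4-6): L=2.6490, (cx,cy)=(1.0000,0.0000)
member 10 (5-6): L=2.9145, (cx,cy)=(0.4416,-0.8972)
solve A·x = −loads:
  F[0-1] = -1598.7519 N (compression)
  F[0-2] = -555.9371 N (compression)
  F[1-2] = +1723.8492 N (tension)
  F[1-3] = -1360.5416 N (compression)
  F[2-3] = -1759.5372 N (compression)
  F[2-4] = +924.1574 N (tension)
  F[3-4] = +135.9125 N (tension)
  F[3-5] = -688.7348 N (compression)
  F[4-5] = -144.2798 N (compression)
  F[4-6] = +1036.6055 N (tension)
  F[5-6] = -2347.5036 N (compression)
  Rx@0 = +1213.2300 N
  Ry@0 = +1457.3859 N
  Ry@6 = +2106.2341 N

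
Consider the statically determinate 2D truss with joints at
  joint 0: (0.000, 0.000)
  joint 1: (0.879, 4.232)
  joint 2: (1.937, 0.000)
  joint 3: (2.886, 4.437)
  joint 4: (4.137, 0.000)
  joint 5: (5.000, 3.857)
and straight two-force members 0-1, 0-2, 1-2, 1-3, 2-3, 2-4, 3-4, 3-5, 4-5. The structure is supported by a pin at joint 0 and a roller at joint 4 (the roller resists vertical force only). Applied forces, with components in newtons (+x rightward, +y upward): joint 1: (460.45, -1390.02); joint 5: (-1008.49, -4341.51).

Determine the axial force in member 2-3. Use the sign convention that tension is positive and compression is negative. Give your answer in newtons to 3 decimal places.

790.533

N=6 nodes, M=9 members, R=3 reactions → 2N=12, M+R=12
member 0 (0-1): L=4.3223, (cx,cy)=(0.2034,0.9791)
member 1 (0-2): L=1.9370, (cx,cy)=(1.0000,0.0000)
member 2 (1-2): L=4.3622, (cx,cy)=(0.2425,-0.9701)
member 3 (1-3): L=2.0174, (cx,cy)=(0.9948,0.1016)
member 4 (2-3): L=4.5374, (cx,cy)=(0.2092,0.9779)
member 5 (2-4): L=2.2000, (cx,cy)=(1.0000,0.0000)
member 6 (3-4): L=4.6100, (cx,cy)=(0.2714,-0.9625)
member 7 (3-5): L=2.1921, (cx,cy)=(0.9644,-0.2646)
member 8 (4-5): L=3.9524, (cx,cy)=(0.2184,0.9759)
solve A·x = −loads:
  F[0-1] = -672.2749 N (compression)
  F[0-2] = -411.3242 N (compression)
  F[1-2] = -796.8408 N (compression)
  F[1-3] = -406.0050 N (compression)
  F[2-3] = +790.5333 N (tension)
  F[2-4] = -769.9287 N (compression)
  F[3-4] = -750.3649 N (compression)
  F[3-5] = -36.2277 N (compression)
  F[4-5] = -4458.6810 N (compression)
  Rx@0 = +548.0400 N
  Ry@0 = +658.2266 N
  Ry@4 = +5073.3034 N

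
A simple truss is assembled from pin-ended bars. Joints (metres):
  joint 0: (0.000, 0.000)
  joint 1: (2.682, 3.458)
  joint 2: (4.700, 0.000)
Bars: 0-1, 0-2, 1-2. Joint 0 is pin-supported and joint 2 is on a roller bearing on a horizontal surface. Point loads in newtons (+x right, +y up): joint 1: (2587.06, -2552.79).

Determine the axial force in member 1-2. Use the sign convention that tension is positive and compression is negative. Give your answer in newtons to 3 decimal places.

-3890.449

N=3 nodes, M=3 members, R=3 reactions → 2N=6, M+R=6
member 0 (0-1): L=4.3762, (cx,cy)=(0.6129,0.7902)
member 1 (0-2): L=4.7000, (cx,cy)=(1.0000,0.0000)
member 2 (1-2): L=4.0038, (cx,cy)=(0.5040,-0.8637)
solve A·x = −loads:
  F[0-1] = +1021.7128 N (tension)
  F[0-2] = +1960.8887 N (tension)
  F[1-2] = -3890.4491 N (compression)
  Rx@0 = -2587.0600 N
  Ry@0 = -807.3454 N
  Ry@2 = +3360.1354 N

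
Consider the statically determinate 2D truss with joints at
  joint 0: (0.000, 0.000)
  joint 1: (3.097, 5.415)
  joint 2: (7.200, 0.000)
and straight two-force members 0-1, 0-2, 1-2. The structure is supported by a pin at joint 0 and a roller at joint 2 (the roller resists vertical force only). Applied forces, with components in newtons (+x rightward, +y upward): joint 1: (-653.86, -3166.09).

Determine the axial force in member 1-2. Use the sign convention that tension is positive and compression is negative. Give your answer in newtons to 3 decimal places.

N=3 nodes, M=3 members, R=3 reactions → 2N=6, M+R=6
member 0 (0-1): L=6.2381, (cx,cy)=(0.4965,0.8681)
member 1 (0-2): L=7.2000, (cx,cy)=(1.0000,0.0000)
member 2 (1-2): L=6.7939, (cx,cy)=(0.6039,-0.7970)
solve A·x = −loads:
  F[0-1] = -2644.9788 N (compression)
  F[0-2] = +659.2845 N (tension)
  F[1-2] = -1091.6648 N (compression)
  Rx@0 = +653.8600 N
  Ry@0 = +2295.9888 N
  Ry@2 = +870.1012 N

-1091.665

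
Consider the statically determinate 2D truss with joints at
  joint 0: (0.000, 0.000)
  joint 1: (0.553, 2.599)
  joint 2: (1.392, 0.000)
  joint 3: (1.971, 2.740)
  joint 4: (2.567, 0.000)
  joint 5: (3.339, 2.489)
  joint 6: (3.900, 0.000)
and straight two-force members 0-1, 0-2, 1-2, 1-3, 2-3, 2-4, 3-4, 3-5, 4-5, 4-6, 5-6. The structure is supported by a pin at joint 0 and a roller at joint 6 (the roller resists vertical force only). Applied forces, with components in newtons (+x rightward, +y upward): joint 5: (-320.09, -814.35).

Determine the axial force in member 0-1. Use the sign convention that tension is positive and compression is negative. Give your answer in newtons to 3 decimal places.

-328.620

N=7 nodes, M=11 members, R=3 reactions → 2N=14, M+R=14
member 0 (0-1): L=2.6572, (cx,cy)=(0.2081,0.9781)
member 1 (0-2): L=1.3920, (cx,cy)=(1.0000,0.0000)
member 2 (1-2): L=2.7311, (cx,cy)=(0.3072,-0.9516)
member 3 (1-3): L=1.4250, (cx,cy)=(0.9951,0.0989)
member 4 (2-3): L=2.8005, (cx,cy)=(0.2067,0.9784)
member 5 (2-4): L=1.1750, (cx,cy)=(1.0000,0.0000)
member 6 (3-4): L=2.8041, (cx,cy)=(0.2125,-0.9772)
member 7 (3-5): L=1.3908, (cx,cy)=(0.9836,-0.1805)
member 8 (4-5): L=2.6060, (cx,cy)=(0.2962,0.9551)
member 9 (4-6): L=1.3330, (cx,cy)=(1.0000,0.0000)
member 10 (5-6): L=2.5514, (cx,cy)=(0.2199,-0.9755)
solve A·x = −loads:
  F[0-1] = -328.6196 N (compression)
  F[0-2] = -251.6992 N (compression)
  F[1-2] = +320.3287 N (tension)
  F[1-3] = -167.6202 N (compression)
  F[2-3] = -311.5703 N (compression)
  F[2-4] = -88.8757 N (compression)
  F[3-4] = +387.8339 N (tension)
  F[3-5] = -318.8833 N (compression)
  F[4-5] = -396.7826 N (compression)
  F[4-6] = +111.1014 N (tension)
  F[5-6] = -505.2914 N (compression)
  Rx@0 = +320.0900 N
  Ry@0 = +321.4242 N
  Ry@6 = +492.9258 N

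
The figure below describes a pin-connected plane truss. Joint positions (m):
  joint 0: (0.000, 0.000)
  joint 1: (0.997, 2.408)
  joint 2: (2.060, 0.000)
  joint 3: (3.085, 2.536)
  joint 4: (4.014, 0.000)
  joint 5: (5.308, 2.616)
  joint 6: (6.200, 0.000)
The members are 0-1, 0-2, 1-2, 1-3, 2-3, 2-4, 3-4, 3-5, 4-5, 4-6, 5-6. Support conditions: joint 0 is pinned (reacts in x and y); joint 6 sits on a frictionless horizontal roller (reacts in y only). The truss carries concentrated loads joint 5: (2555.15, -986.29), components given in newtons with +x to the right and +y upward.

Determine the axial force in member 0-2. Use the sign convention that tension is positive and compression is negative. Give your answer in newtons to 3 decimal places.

N=7 nodes, M=11 members, R=3 reactions → 2N=14, M+R=14
member 0 (0-1): L=2.6062, (cx,cy)=(0.3825,0.9239)
member 1 (0-2): L=2.0600, (cx,cy)=(1.0000,0.0000)
member 2 (1-2): L=2.6322, (cx,cy)=(0.4038,-0.9148)
member 3 (1-3): L=2.0919, (cx,cy)=(0.9981,0.0612)
member 4 (2-3): L=2.7353, (cx,cy)=(0.3747,0.9271)
member 5 (2-4): L=1.9540, (cx,cy)=(1.0000,0.0000)
member 6 (3-4): L=2.7008, (cx,cy)=(0.3440,-0.9390)
member 7 (3-5): L=2.2244, (cx,cy)=(0.9994,0.0360)
member 8 (4-5): L=2.9185, (cx,cy)=(0.4434,0.8963)
member 9 (4-6): L=2.1860, (cx,cy)=(1.0000,0.0000)
member 10 (5-6): L=2.7639, (cx,cy)=(0.3227,-0.9465)
solve A·x = −loads:
  F[0-1] = +1013.2829 N (tension)
  F[0-2] = +2167.5249 N (tension)
  F[1-2] = -971.1188 N (compression)
  F[1-3] = +781.2714 N (tension)
  F[2-3] = +958.2275 N (tension)
  F[2-4] = +1416.2668 N (tension)
  F[3-4] = -940.9958 N (compression)
  F[3-5] = +1463.5059 N (tension)
  F[4-5] = +985.7626 N (tension)
  F[4-6] = +655.5313 N (tension)
  F[5-6] = -2031.1887 N (compression)
  Rx@0 = -2555.1500 N
  Ry@0 = -936.2100 N
  Ry@6 = +1922.5000 N

2167.525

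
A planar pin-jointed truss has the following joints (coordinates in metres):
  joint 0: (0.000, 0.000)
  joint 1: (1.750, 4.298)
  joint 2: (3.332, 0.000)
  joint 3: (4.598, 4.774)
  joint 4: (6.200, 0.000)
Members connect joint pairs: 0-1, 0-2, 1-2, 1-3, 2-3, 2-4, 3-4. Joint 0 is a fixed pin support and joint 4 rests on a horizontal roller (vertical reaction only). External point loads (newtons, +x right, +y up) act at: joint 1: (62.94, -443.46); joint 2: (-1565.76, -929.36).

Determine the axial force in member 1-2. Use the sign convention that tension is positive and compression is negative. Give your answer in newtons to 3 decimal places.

203.413

N=5 nodes, M=7 members, R=3 reactions → 2N=10, M+R=10
member 0 (0-1): L=4.6406, (cx,cy)=(0.3771,0.9262)
member 1 (0-2): L=3.3320, (cx,cy)=(1.0000,0.0000)
member 2 (1-2): L=4.5799, (cx,cy)=(0.3454,-0.9384)
member 3 (1-3): L=2.8875, (cx,cy)=(0.9863,0.1648)
member 4 (2-3): L=4.9390, (cx,cy)=(0.2563,0.9666)
member 5 (2-4): L=2.8680, (cx,cy)=(1.0000,0.0000)
member 6 (3-4): L=5.0356, (cx,cy)=(0.3181,-0.9480)
solve A·x = −loads:
  F[0-1] = -760.7263 N (compression)
  F[0-2] = -1215.9462 N (compression)
  F[1-2] = +203.4132 N (tension)
  F[1-3] = -425.9041 N (compression)
  F[2-3] = +763.9922 N (tension)
  F[2-4] = +224.2457 N (tension)
  F[3-4] = -704.8792 N (compression)
  Rx@0 = +1502.8200 N
  Ry@0 = +704.5622 N
  Ry@4 = +668.2578 N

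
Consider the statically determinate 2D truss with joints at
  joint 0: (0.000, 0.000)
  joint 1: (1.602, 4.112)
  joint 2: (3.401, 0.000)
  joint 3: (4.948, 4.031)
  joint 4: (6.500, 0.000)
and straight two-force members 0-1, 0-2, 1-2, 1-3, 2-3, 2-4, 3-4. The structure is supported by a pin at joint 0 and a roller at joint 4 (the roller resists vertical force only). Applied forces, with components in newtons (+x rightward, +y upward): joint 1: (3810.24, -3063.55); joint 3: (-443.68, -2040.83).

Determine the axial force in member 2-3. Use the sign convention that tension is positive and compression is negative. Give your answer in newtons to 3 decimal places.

N=5 nodes, M=7 members, R=3 reactions → 2N=10, M+R=10
member 0 (0-1): L=4.4130, (cx,cy)=(0.3630,0.9318)
member 1 (0-2): L=3.4010, (cx,cy)=(1.0000,0.0000)
member 2 (1-2): L=4.4883, (cx,cy)=(0.4008,-0.9162)
member 3 (1-3): L=3.3470, (cx,cy)=(0.9997,-0.0242)
member 4 (2-3): L=4.3177, (cx,cy)=(0.3583,0.9336)
member 5 (2-4): L=3.0990, (cx,cy)=(1.0000,0.0000)
member 6 (3-4): L=4.3195, (cx,cy)=(0.3593,-0.9332)
solve A·x = −loads:
  F[0-1] = -708.8811 N (compression)
  F[0-2] = +3623.8943 N (tension)
  F[1-2] = -2542.3880 N (compression)
  F[1-3] = -3049.4305 N (compression)
  F[2-3] = +2494.8666 N (tension)
  F[2-4] = +1710.9564 N (tension)
  F[3-4] = -4761.8517 N (compression)
  Rx@0 = -3366.5600 N
  Ry@0 = +660.5236 N
  Ry@4 = +4443.8564 N

2494.867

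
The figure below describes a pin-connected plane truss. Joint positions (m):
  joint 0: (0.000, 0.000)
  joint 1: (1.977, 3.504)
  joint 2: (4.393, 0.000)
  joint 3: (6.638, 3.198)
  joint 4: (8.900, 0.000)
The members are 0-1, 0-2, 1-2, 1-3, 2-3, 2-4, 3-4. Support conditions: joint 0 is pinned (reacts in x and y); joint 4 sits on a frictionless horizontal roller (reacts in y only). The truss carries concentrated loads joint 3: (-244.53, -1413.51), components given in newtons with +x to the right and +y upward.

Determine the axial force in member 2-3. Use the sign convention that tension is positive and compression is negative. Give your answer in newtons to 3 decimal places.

-593.389

N=5 nodes, M=7 members, R=3 reactions → 2N=10, M+R=10
member 0 (0-1): L=4.0233, (cx,cy)=(0.4914,0.8709)
member 1 (0-2): L=4.3930, (cx,cy)=(1.0000,0.0000)
member 2 (1-2): L=4.2562, (cx,cy)=(0.5676,-0.8233)
member 3 (1-3): L=4.6710, (cx,cy)=(0.9979,-0.0655)
member 4 (2-3): L=3.9073, (cx,cy)=(0.5746,0.8185)
member 5 (2-4): L=4.5070, (cx,cy)=(1.0000,0.0000)
member 6 (3-4): L=3.9171, (cx,cy)=(0.5775,-0.8164)
solve A·x = −loads:
  F[0-1] = -513.3776 N (compression)
  F[0-2] = +7.7405 N (tension)
  F[1-2] = +589.9207 N (tension)
  F[1-3] = -588.4001 N (compression)
  F[2-3] = -593.3888 N (compression)
  F[2-4] = +683.5443 N (tension)
  F[3-4] = -1183.6987 N (compression)
  Rx@0 = +244.5300 N
  Ry@0 = +447.1198 N
  Ry@4 = +966.3902 N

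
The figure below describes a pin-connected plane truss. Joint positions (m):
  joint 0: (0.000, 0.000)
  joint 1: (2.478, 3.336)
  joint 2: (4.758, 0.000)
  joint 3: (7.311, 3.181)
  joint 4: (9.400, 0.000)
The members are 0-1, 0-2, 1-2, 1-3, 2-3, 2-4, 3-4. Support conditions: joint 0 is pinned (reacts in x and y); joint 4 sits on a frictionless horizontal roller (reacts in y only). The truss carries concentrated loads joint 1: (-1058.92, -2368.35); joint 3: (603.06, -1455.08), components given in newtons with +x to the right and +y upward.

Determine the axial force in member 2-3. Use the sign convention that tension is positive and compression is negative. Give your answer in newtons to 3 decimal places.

144.027

N=5 nodes, M=7 members, R=3 reactions → 2N=10, M+R=10
member 0 (0-1): L=4.1556, (cx,cy)=(0.5963,0.8028)
member 1 (0-2): L=4.7580, (cx,cy)=(1.0000,0.0000)
member 2 (1-2): L=4.0407, (cx,cy)=(0.5643,-0.8256)
member 3 (1-3): L=4.8355, (cx,cy)=(0.9995,-0.0321)
member 4 (2-3): L=4.0788, (cx,cy)=(0.6259,0.7799)
member 5 (2-4): L=4.6420, (cx,cy)=(1.0000,0.0000)
member 6 (3-4): L=3.8056, (cx,cy)=(0.5489,-0.8359)
solve A·x = −loads:
  F[0-1] = -2789.2481 N (compression)
  F[0-2] = +1207.3614 N (tension)
  F[1-2] = -136.0523 N (compression)
  F[1-3] = -527.8041 N (compression)
  F[2-3] = +144.0267 N (tension)
  F[2-4] = +1040.4436 N (tension)
  F[3-4] = -1895.4163 N (compression)
  Rx@0 = +455.8600 N
  Ry@0 = +2239.1068 N
  Ry@4 = +1584.3232 N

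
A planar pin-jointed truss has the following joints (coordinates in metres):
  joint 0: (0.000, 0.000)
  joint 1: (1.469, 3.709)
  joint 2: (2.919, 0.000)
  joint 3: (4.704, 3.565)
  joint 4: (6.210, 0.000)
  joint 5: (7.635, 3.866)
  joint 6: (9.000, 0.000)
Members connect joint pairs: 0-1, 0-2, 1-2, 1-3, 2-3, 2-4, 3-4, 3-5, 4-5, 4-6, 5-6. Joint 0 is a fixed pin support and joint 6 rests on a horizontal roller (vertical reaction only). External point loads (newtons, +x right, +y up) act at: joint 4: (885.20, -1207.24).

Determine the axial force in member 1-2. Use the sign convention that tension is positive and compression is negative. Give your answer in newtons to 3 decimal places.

N=7 nodes, M=11 members, R=3 reactions → 2N=14, M+R=14
member 0 (0-1): L=3.9893, (cx,cy)=(0.3682,0.9297)
member 1 (0-2): L=2.9190, (cx,cy)=(1.0000,0.0000)
member 2 (1-2): L=3.9824, (cx,cy)=(0.3641,-0.9314)
member 3 (1-3): L=3.2382, (cx,cy)=(0.9990,-0.0445)
member 4 (2-3): L=3.9869, (cx,cy)=(0.4477,0.8942)
member 5 (2-4): L=3.2910, (cx,cy)=(1.0000,0.0000)
member 6 (3-4): L=3.8700, (cx,cy)=(0.3891,-0.9212)
member 7 (3-5): L=2.9464, (cx,cy)=(0.9948,0.1022)
member 8 (4-5): L=4.1203, (cx,cy)=(0.3459,0.9383)
member 9 (4-6): L=2.7900, (cx,cy)=(1.0000,0.0000)
member 10 (5-6): L=4.0999, (cx,cy)=(0.3329,-0.9429)
solve A·x = −loads:
  F[0-1] = -402.5288 N (compression)
  F[0-2] = +1033.4246 N (tension)
  F[1-2] = +416.1529 N (tension)
  F[1-3] = -300.0451 N (compression)
  F[2-3] = -433.4572 N (compression)
  F[2-4] = +1379.0136 N (tension)
  F[3-4] = +336.6126 N (tension)
  F[3-5] = -628.0900 N (compression)
  F[4-5] = +956.1658 N (tension)
  F[4-6] = +294.1125 N (tension)
  F[5-6] = -883.3934 N (compression)
  Rx@0 = -885.2000 N
  Ry@0 = +374.2444 N
  Ry@6 = +832.9956 N

416.153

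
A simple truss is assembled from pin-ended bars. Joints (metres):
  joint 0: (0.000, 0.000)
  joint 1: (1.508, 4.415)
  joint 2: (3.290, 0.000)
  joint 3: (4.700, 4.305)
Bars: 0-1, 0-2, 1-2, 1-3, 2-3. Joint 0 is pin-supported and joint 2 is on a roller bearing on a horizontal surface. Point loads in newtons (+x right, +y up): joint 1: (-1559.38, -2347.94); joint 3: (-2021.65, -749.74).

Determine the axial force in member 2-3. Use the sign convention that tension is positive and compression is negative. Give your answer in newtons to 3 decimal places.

N=4 nodes, M=5 members, R=3 reactions → 2N=8, M+R=8
member 0 (0-1): L=4.6654, (cx,cy)=(0.3232,0.9463)
member 1 (0-2): L=3.2900, (cx,cy)=(1.0000,0.0000)
member 2 (1-2): L=4.7611, (cx,cy)=(0.3743,-0.9273)
member 3 (1-3): L=3.1939, (cx,cy)=(0.9994,-0.0344)
member 4 (2-3): L=4.5300, (cx,cy)=(0.3113,0.9503)
solve A·x = −loads:
  F[0-1] = -6011.0438 N (compression)
  F[0-2] = -1638.0916 N (compression)
  F[1-2] = +3667.5417 N (tension)
  F[1-3] = -1757.3102 N (compression)
  F[2-3] = -852.6159 N (compression)
  Rx@0 = +3581.0300 N
  Ry@0 = +5688.3774 N
  Ry@2 = -2590.6974 N

-852.616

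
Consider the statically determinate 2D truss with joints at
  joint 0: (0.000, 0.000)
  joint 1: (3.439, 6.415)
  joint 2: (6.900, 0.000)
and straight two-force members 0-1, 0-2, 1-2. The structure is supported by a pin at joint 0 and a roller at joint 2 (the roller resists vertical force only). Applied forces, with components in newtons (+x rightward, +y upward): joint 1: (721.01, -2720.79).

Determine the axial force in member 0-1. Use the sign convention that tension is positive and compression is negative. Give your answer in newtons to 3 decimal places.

N=3 nodes, M=3 members, R=3 reactions → 2N=6, M+R=6
member 0 (0-1): L=7.2787, (cx,cy)=(0.4725,0.8813)
member 1 (0-2): L=6.9000, (cx,cy)=(1.0000,0.0000)
member 2 (1-2): L=7.2891, (cx,cy)=(0.4748,-0.8801)
solve A·x = −loads:
  F[0-1] = -787.8909 N (compression)
  F[0-2] = +1093.2702 N (tension)
  F[1-2] = -2302.4959 N (compression)
  Rx@0 = -721.0100 N
  Ry@0 = +694.4022 N
  Ry@2 = +2026.3878 N

-787.891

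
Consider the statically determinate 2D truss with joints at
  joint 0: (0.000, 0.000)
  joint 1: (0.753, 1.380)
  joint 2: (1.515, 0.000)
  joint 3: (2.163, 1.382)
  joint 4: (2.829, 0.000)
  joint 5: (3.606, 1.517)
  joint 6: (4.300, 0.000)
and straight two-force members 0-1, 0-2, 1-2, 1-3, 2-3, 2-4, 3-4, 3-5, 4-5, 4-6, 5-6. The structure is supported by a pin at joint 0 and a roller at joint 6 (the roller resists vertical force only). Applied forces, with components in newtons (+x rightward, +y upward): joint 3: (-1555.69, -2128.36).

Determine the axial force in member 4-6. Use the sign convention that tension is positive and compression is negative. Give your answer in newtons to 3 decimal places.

261.050

N=7 nodes, M=11 members, R=3 reactions → 2N=14, M+R=14
member 0 (0-1): L=1.5721, (cx,cy)=(0.4790,0.8778)
member 1 (0-2): L=1.5150, (cx,cy)=(1.0000,0.0000)
member 2 (1-2): L=1.5764, (cx,cy)=(0.4834,-0.8754)
member 3 (1-3): L=1.4100, (cx,cy)=(1.0000,0.0014)
member 4 (2-3): L=1.5264, (cx,cy)=(0.4245,0.9054)
member 5 (2-4): L=1.3140, (cx,cy)=(1.0000,0.0000)
member 6 (3-4): L=1.5341, (cx,cy)=(0.4341,-0.9009)
member 7 (3-5): L=1.4493, (cx,cy)=(0.9957,0.0931)
member 8 (4-5): L=1.7044, (cx,cy)=(0.4559,0.8900)
member 9 (4-6): L=1.4710, (cx,cy)=(1.0000,0.0000)
member 10 (5-6): L=1.6682, (cx,cy)=(0.4160,-0.9094)
solve A·x = −loads:
  F[0-1] = -1774.5464 N (compression)
  F[0-2] = -705.7074 N (compression)
  F[1-2] = +1776.6660 N (tension)
  F[1-3] = -1708.7876 N (compression)
  F[2-3] = -1717.7966 N (compression)
  F[2-4] = +882.3599 N (tension)
  F[3-4] = -693.7824 N (compression)
  F[3-5] = -583.7066 N (compression)
  F[4-5] = +702.2066 N (tension)
  F[4-6] = +261.0497 N (tension)
  F[5-6] = -627.5011 N (compression)
  Rx@0 = +1555.6900 N
  Ry@0 = +1557.7370 N
  Ry@6 = +570.6230 N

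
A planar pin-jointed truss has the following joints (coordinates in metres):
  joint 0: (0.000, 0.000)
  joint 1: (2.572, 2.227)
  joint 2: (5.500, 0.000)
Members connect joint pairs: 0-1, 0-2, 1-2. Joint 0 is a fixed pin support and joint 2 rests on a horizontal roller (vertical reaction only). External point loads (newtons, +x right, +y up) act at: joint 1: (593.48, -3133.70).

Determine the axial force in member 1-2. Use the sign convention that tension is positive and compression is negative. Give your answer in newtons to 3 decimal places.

-2817.633

N=3 nodes, M=3 members, R=3 reactions → 2N=6, M+R=6
member 0 (0-1): L=3.4022, (cx,cy)=(0.7560,0.6546)
member 1 (0-2): L=5.5000, (cx,cy)=(1.0000,0.0000)
member 2 (1-2): L=3.6787, (cx,cy)=(0.7959,-0.6054)
solve A·x = −loads:
  F[0-1] = -2181.4823 N (compression)
  F[0-2] = +2242.6580 N (tension)
  F[1-2] = -2817.6330 N (compression)
  Rx@0 = -593.4800 N
  Ry@0 = +1427.9625 N
  Ry@2 = +1705.7375 N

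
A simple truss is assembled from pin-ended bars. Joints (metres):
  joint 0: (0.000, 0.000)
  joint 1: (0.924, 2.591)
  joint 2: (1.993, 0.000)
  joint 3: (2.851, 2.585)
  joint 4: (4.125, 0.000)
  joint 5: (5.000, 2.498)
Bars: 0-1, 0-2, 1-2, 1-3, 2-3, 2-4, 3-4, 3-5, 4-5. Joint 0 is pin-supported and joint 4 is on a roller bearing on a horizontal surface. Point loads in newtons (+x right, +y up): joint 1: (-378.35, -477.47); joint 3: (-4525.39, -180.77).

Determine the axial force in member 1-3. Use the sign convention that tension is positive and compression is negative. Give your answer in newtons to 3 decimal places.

-2119.521

N=6 nodes, M=9 members, R=3 reactions → 2N=12, M+R=12
member 0 (0-1): L=2.7508, (cx,cy)=(0.3359,0.9419)
member 1 (0-2): L=1.9930, (cx,cy)=(1.0000,0.0000)
member 2 (1-2): L=2.8029, (cx,cy)=(0.3814,-0.9244)
member 3 (1-3): L=1.9270, (cx,cy)=(1.0000,-0.0031)
member 4 (2-3): L=2.7237, (cx,cy)=(0.3150,0.9491)
member 5 (2-4): L=2.1320, (cx,cy)=(1.0000,0.0000)
member 6 (3-4): L=2.8819, (cx,cy)=(0.4421,-0.8970)
member 7 (3-5): L=2.1508, (cx,cy)=(0.9992,-0.0405)
member 8 (4-5): L=2.6468, (cx,cy)=(0.3306,0.9438)
solve A·x = −loads:
  F[0-1] = -3715.8033 N (compression)
  F[0-2] = -3655.6061 N (compression)
  F[1-2] = +3276.7184 N (tension)
  F[1-3] = -2119.5205 N (compression)
  F[2-3] = -3191.5297 N (compression)
  F[2-4] = -1400.4971 N (compression)
  F[3-4] = +3168.0387 N (tension)
  F[3-5] = -0.0000 N (tension)
  F[4-5] = +0.0000 N (tension)
  Rx@0 = +4903.7400 N
  Ry@0 = +3499.9080 N
  Ry@4 = -2841.6680 N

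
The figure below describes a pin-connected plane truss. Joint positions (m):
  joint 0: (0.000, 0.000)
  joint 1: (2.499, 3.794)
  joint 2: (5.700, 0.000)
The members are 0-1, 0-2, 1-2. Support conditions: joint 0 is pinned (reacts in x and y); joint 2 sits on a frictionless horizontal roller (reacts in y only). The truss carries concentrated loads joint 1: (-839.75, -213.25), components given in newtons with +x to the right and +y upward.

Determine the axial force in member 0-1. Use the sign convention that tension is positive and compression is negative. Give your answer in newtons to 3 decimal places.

-812.706

N=3 nodes, M=3 members, R=3 reactions → 2N=6, M+R=6
member 0 (0-1): L=4.5431, (cx,cy)=(0.5501,0.8351)
member 1 (0-2): L=5.7000, (cx,cy)=(1.0000,0.0000)
member 2 (1-2): L=4.9640, (cx,cy)=(0.6448,-0.7643)
solve A·x = −loads:
  F[0-1] = -812.7058 N (compression)
  F[0-2] = -392.7056 N (compression)
  F[1-2] = +608.9885 N (tension)
  Rx@0 = +839.7500 N
  Ry@0 = +678.7061 N
  Ry@2 = -465.4561 N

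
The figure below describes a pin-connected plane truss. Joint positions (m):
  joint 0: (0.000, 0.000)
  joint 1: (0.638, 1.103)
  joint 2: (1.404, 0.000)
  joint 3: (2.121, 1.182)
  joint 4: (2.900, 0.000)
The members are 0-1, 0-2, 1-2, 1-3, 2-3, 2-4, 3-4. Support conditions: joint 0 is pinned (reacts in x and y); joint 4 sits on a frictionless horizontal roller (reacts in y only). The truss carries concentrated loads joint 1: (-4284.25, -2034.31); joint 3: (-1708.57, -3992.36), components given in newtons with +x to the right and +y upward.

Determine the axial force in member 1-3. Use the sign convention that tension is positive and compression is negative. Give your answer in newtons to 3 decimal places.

-626.199

N=5 nodes, M=7 members, R=3 reactions → 2N=10, M+R=10
member 0 (0-1): L=1.2742, (cx,cy)=(0.5007,0.8656)
member 1 (0-2): L=1.4040, (cx,cy)=(1.0000,0.0000)
member 2 (1-2): L=1.3429, (cx,cy)=(0.5704,-0.8214)
member 3 (1-3): L=1.4851, (cx,cy)=(0.9986,0.0532)
member 4 (2-3): L=1.3825, (cx,cy)=(0.5186,0.8550)
member 5 (2-4): L=1.4960, (cx,cy)=(1.0000,0.0000)
member 6 (3-4): L=1.4156, (cx,cy)=(0.5503,-0.8350)
solve A·x = −loads:
  F[0-1] = -5758.9422 N (compression)
  F[0-2] = -3109.3410 N (compression)
  F[1-2] = +3551.9779 N (tension)
  F[1-3] = -626.1985 N (compression)
  F[2-3] = -3412.2514 N (compression)
  F[2-4] = +686.4663 N (tension)
  F[3-4] = -1247.4605 N (compression)
  Rx@0 = +5992.8200 N
  Ry@0 = +4985.0742 N
  Ry@4 = +1041.5958 N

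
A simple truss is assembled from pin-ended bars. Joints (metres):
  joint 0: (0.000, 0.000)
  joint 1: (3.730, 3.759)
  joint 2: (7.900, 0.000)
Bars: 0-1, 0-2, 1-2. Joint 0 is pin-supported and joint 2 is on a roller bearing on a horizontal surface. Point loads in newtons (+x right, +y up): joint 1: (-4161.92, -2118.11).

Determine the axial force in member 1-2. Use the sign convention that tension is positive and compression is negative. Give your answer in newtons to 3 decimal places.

N=3 nodes, M=3 members, R=3 reactions → 2N=6, M+R=6
member 0 (0-1): L=5.2956, (cx,cy)=(0.7044,0.7098)
member 1 (0-2): L=7.9000, (cx,cy)=(1.0000,0.0000)
member 2 (1-2): L=5.6142, (cx,cy)=(0.7428,-0.6696)
solve A·x = −loads:
  F[0-1] = -4364.8968 N (compression)
  F[0-2] = -1087.4467 N (compression)
  F[1-2] = +1464.0571 N (tension)
  Rx@0 = +4161.9200 N
  Ry@0 = +3098.3767 N
  Ry@2 = -980.2667 N

1464.057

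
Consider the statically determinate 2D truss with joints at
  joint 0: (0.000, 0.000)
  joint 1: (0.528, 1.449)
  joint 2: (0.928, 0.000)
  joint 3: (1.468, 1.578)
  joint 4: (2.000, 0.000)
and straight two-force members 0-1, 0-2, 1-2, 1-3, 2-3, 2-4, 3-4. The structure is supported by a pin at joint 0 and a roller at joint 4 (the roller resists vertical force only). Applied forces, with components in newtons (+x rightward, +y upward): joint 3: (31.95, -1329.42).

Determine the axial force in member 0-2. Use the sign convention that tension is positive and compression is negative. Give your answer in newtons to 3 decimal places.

151.622

N=5 nodes, M=7 members, R=3 reactions → 2N=10, M+R=10
member 0 (0-1): L=1.5422, (cx,cy)=(0.3424,0.9396)
member 1 (0-2): L=0.9280, (cx,cy)=(1.0000,0.0000)
member 2 (1-2): L=1.5032, (cx,cy)=(0.2661,-0.9639)
member 3 (1-3): L=0.9488, (cx,cy)=(0.9907,0.1360)
member 4 (2-3): L=1.6678, (cx,cy)=(0.3238,0.9461)
member 5 (2-4): L=1.0720, (cx,cy)=(1.0000,0.0000)
member 6 (3-4): L=1.6653, (cx,cy)=(0.3195,-0.9476)
solve A·x = −loads:
  F[0-1] = -349.5413 N (compression)
  F[0-2] = +151.6217 N (tension)
  F[1-2] = +311.8496 N (tension)
  F[1-3] = -204.5541 N (compression)
  F[2-3] = -317.7200 N (compression)
  F[2-4] = +337.4737 N (tension)
  F[3-4] = -1056.3594 N (compression)
  Rx@0 = -31.9500 N
  Ry@0 = +328.4172 N
  Ry@4 = +1001.0028 N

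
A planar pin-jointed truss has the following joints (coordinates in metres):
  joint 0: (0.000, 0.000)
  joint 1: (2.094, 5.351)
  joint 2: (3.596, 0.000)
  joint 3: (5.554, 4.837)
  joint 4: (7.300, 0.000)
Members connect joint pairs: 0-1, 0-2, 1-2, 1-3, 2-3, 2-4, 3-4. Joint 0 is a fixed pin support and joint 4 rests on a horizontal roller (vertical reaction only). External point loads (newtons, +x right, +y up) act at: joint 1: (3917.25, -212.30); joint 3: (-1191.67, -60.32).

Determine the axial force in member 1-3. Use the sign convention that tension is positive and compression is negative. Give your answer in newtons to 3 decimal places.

N=5 nodes, M=7 members, R=3 reactions → 2N=10, M+R=10
member 0 (0-1): L=5.7461, (cx,cy)=(0.3644,0.9312)
member 1 (0-2): L=3.5960, (cx,cy)=(1.0000,0.0000)
member 2 (1-2): L=5.5578, (cx,cy)=(0.2703,-0.9628)
member 3 (1-3): L=3.4980, (cx,cy)=(0.9891,-0.1469)
member 4 (2-3): L=5.2183, (cx,cy)=(0.3752,0.9269)
member 5 (2-4): L=3.7040, (cx,cy)=(1.0000,0.0000)
member 6 (3-4): L=5.1425, (cx,cy)=(0.3395,-0.9406)
solve A·x = −loads:
  F[0-1] = +2057.4450 N (tension)
  F[0-2] = +1975.8079 N (tension)
  F[1-2] = -1796.7086 N (compression)
  F[1-3] = -2711.3479 N (compression)
  F[2-3] = +1866.2062 N (tension)
  F[2-4] = +790.0081 N (tension)
  F[3-4] = -2326.8041 N (compression)
  Rx@0 = -2725.5800 N
  Ry@0 = -1915.9650 N
  Ry@4 = +2188.5850 N

-2711.348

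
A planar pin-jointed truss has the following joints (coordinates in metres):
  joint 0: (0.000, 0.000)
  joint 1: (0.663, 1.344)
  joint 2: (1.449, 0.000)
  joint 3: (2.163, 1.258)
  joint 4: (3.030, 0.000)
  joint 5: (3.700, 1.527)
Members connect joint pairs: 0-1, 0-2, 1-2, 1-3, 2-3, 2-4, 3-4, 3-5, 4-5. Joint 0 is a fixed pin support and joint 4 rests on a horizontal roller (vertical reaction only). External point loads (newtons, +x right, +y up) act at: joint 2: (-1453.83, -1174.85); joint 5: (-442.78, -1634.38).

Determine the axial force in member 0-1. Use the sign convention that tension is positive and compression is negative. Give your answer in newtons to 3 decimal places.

N=6 nodes, M=9 members, R=3 reactions → 2N=12, M+R=12
member 0 (0-1): L=1.4986, (cx,cy)=(0.4424,0.8968)
member 1 (0-2): L=1.4490, (cx,cy)=(1.0000,0.0000)
member 2 (1-2): L=1.5570, (cx,cy)=(0.5048,-0.8632)
member 3 (1-3): L=1.5025, (cx,cy)=(0.9984,-0.0572)
member 4 (2-3): L=1.4465, (cx,cy)=(0.4936,0.8697)
member 5 (2-4): L=1.5810, (cx,cy)=(1.0000,0.0000)
member 6 (3-4): L=1.5278, (cx,cy)=(0.5675,-0.8234)
member 7 (3-5): L=1.5604, (cx,cy)=(0.9850,0.1724)
member 8 (4-5): L=1.6675, (cx,cy)=(0.4018,0.9157)
solve A·x = −loads:
  F[0-1] = -529.3857 N (compression)
  F[0-2] = -1662.4083 N (compression)
  F[1-2] = +585.1655 N (tension)
  F[1-3] = -530.4800 N (compression)
  F[2-3] = +770.0755 N (tension)
  F[2-4] = -293.2832 N (compression)
  F[3-4] = -787.0873 N (compression)
  F[3-5] = +301.6706 N (tension)
  F[4-5] = -1841.5761 N (compression)
  Rx@0 = +1896.6100 N
  Ry@0 = +474.7618 N
  Ry@4 = +2334.4682 N

-529.386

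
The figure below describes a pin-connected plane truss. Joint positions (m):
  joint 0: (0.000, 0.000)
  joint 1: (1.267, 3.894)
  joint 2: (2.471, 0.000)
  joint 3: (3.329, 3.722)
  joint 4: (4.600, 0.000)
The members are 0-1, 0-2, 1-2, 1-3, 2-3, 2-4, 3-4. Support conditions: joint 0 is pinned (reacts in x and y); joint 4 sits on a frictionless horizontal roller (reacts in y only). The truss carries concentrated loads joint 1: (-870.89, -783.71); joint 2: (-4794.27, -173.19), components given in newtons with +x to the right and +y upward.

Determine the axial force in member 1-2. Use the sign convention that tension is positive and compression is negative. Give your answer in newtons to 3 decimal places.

608.632

N=5 nodes, M=7 members, R=3 reactions → 2N=10, M+R=10
member 0 (0-1): L=4.0949, (cx,cy)=(0.3094,0.9509)
member 1 (0-2): L=2.4710, (cx,cy)=(1.0000,0.0000)
member 2 (1-2): L=4.0759, (cx,cy)=(0.2954,-0.9554)
member 3 (1-3): L=2.0692, (cx,cy)=(0.9965,-0.0831)
member 4 (2-3): L=3.8196, (cx,cy)=(0.2246,0.9744)
member 5 (2-4): L=2.1290, (cx,cy)=(1.0000,0.0000)
member 6 (3-4): L=3.9330, (cx,cy)=(0.3232,-0.9463)
solve A·x = −loads:
  F[0-1] = -1456.7142 N (compression)
  F[0-2] = -5214.4434 N (compression)
  F[1-2] = +608.6318 N (tension)
  F[1-3] = +241.2209 N (tension)
  F[2-3] = -418.9892 N (compression)
  F[2-4] = -146.2685 N (compression)
  F[3-4] = +452.6188 N (tension)
  Rx@0 = +5665.1600 N
  Ry@0 = +1385.2332 N
  Ry@4 = -428.3332 N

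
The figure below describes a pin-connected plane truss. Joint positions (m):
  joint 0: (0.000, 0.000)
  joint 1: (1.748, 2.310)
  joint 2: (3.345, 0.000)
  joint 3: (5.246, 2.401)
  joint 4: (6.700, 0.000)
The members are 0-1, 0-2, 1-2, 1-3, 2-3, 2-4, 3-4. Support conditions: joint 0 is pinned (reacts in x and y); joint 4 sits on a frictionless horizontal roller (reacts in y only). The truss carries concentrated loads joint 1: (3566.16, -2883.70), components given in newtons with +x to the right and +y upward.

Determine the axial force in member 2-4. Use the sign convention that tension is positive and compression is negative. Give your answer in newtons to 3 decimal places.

N=5 nodes, M=7 members, R=3 reactions → 2N=10, M+R=10
member 0 (0-1): L=2.8968, (cx,cy)=(0.6034,0.7974)
member 1 (0-2): L=3.3450, (cx,cy)=(1.0000,0.0000)
member 2 (1-2): L=2.8083, (cx,cy)=(0.5687,-0.8226)
member 3 (1-3): L=3.4992, (cx,cy)=(0.9997,0.0260)
member 4 (2-3): L=3.0625, (cx,cy)=(0.6207,0.7840)
member 5 (2-4): L=3.3550, (cx,cy)=(1.0000,0.0000)
member 6 (3-4): L=2.8069, (cx,cy)=(0.5180,-0.8554)
solve A·x = −loads:
  F[0-1] = -1130.9271 N (compression)
  F[0-2] = +4248.5828 N (tension)
  F[1-2] = -2498.8096 N (compression)
  F[1-3] = -2828.5342 N (compression)
  F[2-3] = +2621.6798 N (tension)
  F[2-4] = +1200.1836 N (tension)
  F[3-4] = -2316.9493 N (compression)
  Rx@0 = -3566.1600 N
  Ry@0 = +901.8288 N
  Ry@4 = +1981.8712 N

1200.184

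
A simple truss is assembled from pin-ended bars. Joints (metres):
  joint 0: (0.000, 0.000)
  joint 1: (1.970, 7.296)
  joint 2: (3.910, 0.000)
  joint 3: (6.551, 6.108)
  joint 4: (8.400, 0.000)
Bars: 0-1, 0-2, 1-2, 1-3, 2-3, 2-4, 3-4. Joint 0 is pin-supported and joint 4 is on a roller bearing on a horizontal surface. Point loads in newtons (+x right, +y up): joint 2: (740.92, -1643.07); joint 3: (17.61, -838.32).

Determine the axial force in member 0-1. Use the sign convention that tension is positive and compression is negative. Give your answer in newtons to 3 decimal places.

-1087.587

N=5 nodes, M=7 members, R=3 reactions → 2N=10, M+R=10
member 0 (0-1): L=7.5573, (cx,cy)=(0.2607,0.9654)
member 1 (0-2): L=3.9100, (cx,cy)=(1.0000,0.0000)
member 2 (1-2): L=7.5495, (cx,cy)=(0.2570,-0.9664)
member 3 (1-3): L=4.7325, (cx,cy)=(0.9680,-0.2510)
member 4 (2-3): L=6.6545, (cx,cy)=(0.3969,0.9179)
member 5 (2-4): L=4.4900, (cx,cy)=(1.0000,0.0000)
member 6 (3-4): L=6.3817, (cx,cy)=(0.2897,-0.9571)
solve A·x = −loads:
  F[0-1] = -1087.5870 N (compression)
  F[0-2] = +1042.0375 N (tension)
  F[1-2] = +1248.6489 N (tension)
  F[1-3] = -624.3652 N (compression)
  F[2-3] = +475.3940 N (tension)
  F[2-4] = +433.3116 N (tension)
  F[3-4] = -1495.5529 N (compression)
  Rx@0 = -758.5300 N
  Ry@0 = +1049.9852 N
  Ry@4 = +1431.4047 N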